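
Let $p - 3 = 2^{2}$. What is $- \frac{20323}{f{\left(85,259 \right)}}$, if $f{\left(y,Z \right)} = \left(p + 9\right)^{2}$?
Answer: $- \frac{20323}{256} \approx -79.387$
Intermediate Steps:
$p = 7$ ($p = 3 + 2^{2} = 3 + 4 = 7$)
$f{\left(y,Z \right)} = 256$ ($f{\left(y,Z \right)} = \left(7 + 9\right)^{2} = 16^{2} = 256$)
$- \frac{20323}{f{\left(85,259 \right)}} = - \frac{20323}{256}$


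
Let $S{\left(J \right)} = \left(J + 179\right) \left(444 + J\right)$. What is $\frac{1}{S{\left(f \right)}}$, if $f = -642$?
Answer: $\frac{1}{91674} \approx 1.0908 \cdot 10^{-5}$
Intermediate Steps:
$S{\left(J \right)} = \left(179 + J\right) \left(444 + J\right)$
$\frac{1}{S{\left(f \right)}} = \frac{1}{79476 + \left(-642\right)^{2} + 623 \left(-642\right)} = \frac{1}{79476 + 412164 - 399966} = \frac{1}{91674}$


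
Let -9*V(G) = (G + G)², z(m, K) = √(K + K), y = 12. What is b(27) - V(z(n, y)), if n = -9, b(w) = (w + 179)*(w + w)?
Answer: 33404/3 ≈ 11135.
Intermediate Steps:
b(w) = 2*w*(179 + w) (b(w) = (179 + w)*(2*w) = 2*w*(179 + w))
z(m, K) = √2*√K (z(m, K) = √(2*K) = √2*√K)
V(G) = -4*G²/9 (V(G) = -(G + G)²/9 = -4*G²/9)
b(27) - V(z(n, y)) = 2*27*(179 + 27) - (-4)*(√2*√12)²/9 = 2*27*206 - (-4)*(√2*(2*√3))²/9 = 11124 - (-4)*(2*√6)²/9 = 11124 - (-4)*24/9 = 11124 - 1*(-32/3) = 11124 + 32/3 = 33404/3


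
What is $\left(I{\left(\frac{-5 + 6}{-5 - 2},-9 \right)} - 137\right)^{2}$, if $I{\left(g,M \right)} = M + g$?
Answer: $\frac{1046529}{49} \approx 21358.0$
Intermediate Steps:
$\left(I{\left(\frac{-5 + 6}{-5 - 2},-9 \right)} - 137\right)^{2} = \left(\left(-9 + \frac{-5 + 6}{-5 - 2}\right) - 137\right)^{2} = \left(\left(-9 + 1 \frac{1}{-7}\right) - 137\right)^{2} = \left(\left(-9 + 1 \left(- \frac{1}{7}\right)\right) - 137\right)^{2} = \left(\left(-9 - \frac{1}{7}\right) - 137\right)^{2} = \left(- \frac{64}{7} - 137\right)^{2} = \left(- \frac{1023}{7}\right)^{2} = \frac{1046529}{49}$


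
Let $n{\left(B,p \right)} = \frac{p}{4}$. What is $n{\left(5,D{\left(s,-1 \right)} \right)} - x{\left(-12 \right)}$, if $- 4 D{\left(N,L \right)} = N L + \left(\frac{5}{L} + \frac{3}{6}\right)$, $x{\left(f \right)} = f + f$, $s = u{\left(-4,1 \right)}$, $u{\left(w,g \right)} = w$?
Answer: $\frac{769}{32} \approx 24.031$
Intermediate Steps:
$s = -4$
$x{\left(f \right)} = 2 f$
$D{\left(N,L \right)} = - \frac{1}{8} - \frac{5}{4 L} - \frac{L N}{4}$ ($D{\left(N,L \right)} = - \frac{N L + \left(\frac{5}{L} + \frac{3}{6}\right)}{4} = - \frac{L N + \left(\frac{5}{L} + 3 \cdot \frac{1}{6}\right)}{4} = - \frac{L N + \left(\frac{5}{L} + \frac{1}{2}\right)}{4} = - \frac{L N + \left(\frac{1}{2} + \frac{5}{L}\right)}{4} = - \frac{\frac{1}{2} + \frac{5}{L} + L N}{4} = - \frac{1}{8} - \frac{5}{4 L} - \frac{L N}{4}$)
$n{\left(B,p \right)} = \frac{p}{4}$ ($n{\left(B,p \right)} = p \frac{1}{4} = \frac{p}{4}$)
$n{\left(5,D{\left(s,-1 \right)} \right)} - x{\left(-12 \right)} = \frac{\frac{1}{8} \frac{1}{-1} \left(-10 - - (1 + 2 \left(-1\right) \left(-4\right))\right)}{4} - 2 \left(-12\right) = \frac{\frac{1}{8} \left(-1\right) \left(-10 - - (1 + 8)\right)}{4} - -24 = \frac{\frac{1}{8} \left(-1\right) \left(-10 - \left(-1\right) 9\right)}{4} + 24 = \frac{\frac{1}{8} \left(-1\right) \left(-10 + 9\right)}{4} + 24 = \frac{\frac{1}{8} \left(-1\right) \left(-1\right)}{4} + 24 = \frac{1}{4} \cdot \frac{1}{8} + 24 = \frac{1}{32} + 24 = \frac{769}{32}$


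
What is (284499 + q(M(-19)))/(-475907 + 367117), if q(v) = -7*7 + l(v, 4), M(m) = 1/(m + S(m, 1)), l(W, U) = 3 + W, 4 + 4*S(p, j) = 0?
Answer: -5689059/2175800 ≈ -2.6147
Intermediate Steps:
S(p, j) = -1 (S(p, j) = -1 + (¼)*0 = -1 + 0 = -1)
M(m) = 1/(-1 + m) (M(m) = 1/(m - 1) = 1/(-1 + m))
q(v) = -46 + v (q(v) = -7*7 + (3 + v) = -49 + (3 + v) = -46 + v)
(284499 + q(M(-19)))/(-475907 + 367117) = (284499 + (-46 + 1/(-1 - 19)))/(-475907 + 367117) = (284499 + (-46 + 1/(-20)))/(-108790) = (284499 + (-46 - 1/20))*(-1/108790) = (284499 - 921/20)*(-1/108790) = (5689059/20)*(-1/108790) = -5689059/2175800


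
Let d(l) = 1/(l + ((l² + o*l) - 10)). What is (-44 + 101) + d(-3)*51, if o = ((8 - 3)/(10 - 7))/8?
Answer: 1701/37 ≈ 45.973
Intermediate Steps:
o = 5/24 (o = (5/3)*(⅛) = 5/24 ≈ 0.20833)
d(l) = 1/(-10 + l² + 29*l/24) (d(l) = 1/(l + ((l² + 5*l/24) - 10)) = 1/(l + (-10 + l² + 5*l/24)) = 1/(-10 + l² + 29*l/24))
(-44 + 101) + d(-3)*51 = (-44 + 101) + (24/(-240 + 24*(-3)² + 29*(-3)))*51 = 57 + (24/(-240 + 24*9 - 87))*51 = 57 + (24/(-240 + 216 - 87))*51 = 57 + (24/(-111))*51 = 57 + (24*(-1/111))*51 = 57 - 8/37*51 = 57 - 408/37 = 1701/37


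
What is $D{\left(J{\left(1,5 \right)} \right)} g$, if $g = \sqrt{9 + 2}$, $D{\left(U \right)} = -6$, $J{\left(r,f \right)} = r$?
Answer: $- 6 \sqrt{11} \approx -19.9$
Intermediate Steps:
$g = \sqrt{11} \approx 3.3166$
$D{\left(J{\left(1,5 \right)} \right)} g = - 6 \sqrt{11}$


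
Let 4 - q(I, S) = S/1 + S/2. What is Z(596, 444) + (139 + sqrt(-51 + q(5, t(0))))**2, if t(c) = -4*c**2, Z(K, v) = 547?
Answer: 19821 + 278*I*sqrt(47) ≈ 19821.0 + 1905.9*I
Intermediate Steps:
q(I, S) = 4 - 3*S/2 (q(I, S) = 4 - (S/1 + S/2) = 4 - (S*1 + S*(1/2)) = 4 - (S + S/2) = 4 - 3*S/2)
Z(596, 444) + (139 + sqrt(-51 + q(5, t(0))))**2 = 547 + (139 + sqrt(-51 + (4 - (-6)*0**2)))**2 = 547 + (139 + sqrt(-51 + (4 - (-6)*0)))**2 = 547 + (139 + sqrt(-51 + (4 - 3/2*0)))**2 = 547 + (139 + sqrt(-51 + (4 + 0)))**2 = 547 + (139 + sqrt(-51 + 4))**2 = 547 + (139 + sqrt(-47))**2 = 547 + (139 + I*sqrt(47))**2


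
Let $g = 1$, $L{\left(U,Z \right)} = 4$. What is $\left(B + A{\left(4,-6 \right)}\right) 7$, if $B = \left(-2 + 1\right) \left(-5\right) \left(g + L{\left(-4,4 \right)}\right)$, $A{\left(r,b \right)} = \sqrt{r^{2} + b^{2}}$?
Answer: $175 + 14 \sqrt{13} \approx 225.48$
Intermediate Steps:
$A{\left(r,b \right)} = \sqrt{b^{2} + r^{2}}$
$B = 25$ ($B = \left(-2 + 1\right) \left(-5\right) \left(1 + 4\right) = \left(-1\right) \left(-5\right) 5 = 5 \cdot 5 = 25$)
$\left(B + A{\left(4,-6 \right)}\right) 7 = \left(25 + \sqrt{\left(-6\right)^{2} + 4^{2}}\right) 7 = \left(25 + \sqrt{36 + 16}\right) 7 = \left(25 + \sqrt{52}\right) 7 = \left(25 + 2 \sqrt{13}\right) 7 = 175 + 14 \sqrt{13}$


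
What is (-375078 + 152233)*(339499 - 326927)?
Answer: -2801607340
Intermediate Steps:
(-375078 + 152233)*(339499 - 326927) = -222845*12572 = -2801607340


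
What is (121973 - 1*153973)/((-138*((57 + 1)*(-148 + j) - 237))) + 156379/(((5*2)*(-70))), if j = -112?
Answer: -165283942867/739811100 ≈ -223.41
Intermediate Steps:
(121973 - 1*153973)/((-138*((57 + 1)*(-148 + j) - 237))) + 156379/(((5*2)*(-70))) = (121973 - 1*153973)/((-138*((57 + 1)*(-148 - 112) - 237))) + 156379/(((5*2)*(-70))) = (121973 - 153973)/((-138*(58*(-260) - 237))) + 156379/((10*(-70))) = -32000*(-1/(138*(-15080 - 237))) + 156379/(-700) = -32000/((-138*(-15317))) + 156379*(-1/700) = -32000/2113746 - 156379/700 = -32000*1/2113746 - 156379/700 = -16000/1056873 - 156379/700 = -165283942867/739811100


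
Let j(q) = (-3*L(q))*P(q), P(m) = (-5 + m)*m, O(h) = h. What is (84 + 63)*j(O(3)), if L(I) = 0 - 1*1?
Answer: -2646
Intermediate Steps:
L(I) = -1 (L(I) = 0 - 1 = -1)
P(m) = m*(-5 + m)
j(q) = 3*q*(-5 + q) (j(q) = (-3*(-1))*(q*(-5 + q)) = 3*(q*(-5 + q)) = 3*q*(-5 + q))
(84 + 63)*j(O(3)) = (84 + 63)*(3*3*(-5 + 3)) = 147*(3*3*(-2)) = 147*(-18) = -2646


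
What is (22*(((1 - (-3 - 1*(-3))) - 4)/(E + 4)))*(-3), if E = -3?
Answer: 198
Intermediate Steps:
(22*(((1 - (-3 - 1*(-3))) - 4)/(E + 4)))*(-3) = (22*(((1 - (-3 - 1*(-3))) - 4)/(-3 + 4)))*(-3) = (22*(((1 - (-3 + 3)) - 4)/1))*(-3) = (22*(((1 - 1*0) - 4)*1))*(-3) = (22*(((1 + 0) - 4)*1))*(-3) = (22*((1 - 4)*1))*(-3) = (22*(-3*1))*(-3) = (22*(-3))*(-3) = -66*(-3) = 198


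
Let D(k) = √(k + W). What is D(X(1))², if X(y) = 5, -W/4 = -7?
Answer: 33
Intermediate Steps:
W = 28 (W = -4*(-7) = 28)
D(k) = √(28 + k) (D(k) = √(k + 28) = √(28 + k))
D(X(1))² = (√(28 + 5))² = (√33)² = 33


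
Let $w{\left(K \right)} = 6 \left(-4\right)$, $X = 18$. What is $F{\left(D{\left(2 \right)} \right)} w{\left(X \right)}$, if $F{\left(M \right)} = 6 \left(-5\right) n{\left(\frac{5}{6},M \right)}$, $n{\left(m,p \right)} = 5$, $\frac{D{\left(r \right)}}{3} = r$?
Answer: $3600$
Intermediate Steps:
$D{\left(r \right)} = 3 r$
$F{\left(M \right)} = -150$ ($F{\left(M \right)} = 6 \left(-5\right) 5 = \left(-30\right) 5 = -150$)
$w{\left(K \right)} = -24$
$F{\left(D{\left(2 \right)} \right)} w{\left(X \right)} = \left(-150\right) \left(-24\right) = 3600$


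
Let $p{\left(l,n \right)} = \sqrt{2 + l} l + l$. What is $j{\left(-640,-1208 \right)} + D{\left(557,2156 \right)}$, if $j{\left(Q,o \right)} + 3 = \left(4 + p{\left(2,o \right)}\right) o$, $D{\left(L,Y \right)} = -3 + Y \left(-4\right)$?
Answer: $-20710$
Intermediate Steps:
$p{\left(l,n \right)} = l + l \sqrt{2 + l}$ ($p{\left(l,n \right)} = l \sqrt{2 + l} + l = l + l \sqrt{2 + l}$)
$D{\left(L,Y \right)} = -3 - 4 Y$
$j{\left(Q,o \right)} = -3 + 10 o$ ($j{\left(Q,o \right)} = -3 + \left(4 + 2 \left(1 + \sqrt{2 + 2}\right)\right) o = -3 + \left(4 + 2 \left(1 + \sqrt{4}\right)\right) o = -3 + \left(4 + 2 \left(1 + 2\right)\right) o = -3 + \left(4 + 2 \cdot 3\right) o = -3 + \left(4 + 6\right) o = -3 + 10 o$)
$j{\left(-640,-1208 \right)} + D{\left(557,2156 \right)} = \left(-3 + 10 \left(-1208\right)\right) - 8627 = \left(-3 - 12080\right) - 8627 = -12083 - 8627 = -20710$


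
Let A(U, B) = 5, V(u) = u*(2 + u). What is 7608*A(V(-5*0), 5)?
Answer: 38040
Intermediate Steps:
7608*A(V(-5*0), 5) = 7608*5 = 38040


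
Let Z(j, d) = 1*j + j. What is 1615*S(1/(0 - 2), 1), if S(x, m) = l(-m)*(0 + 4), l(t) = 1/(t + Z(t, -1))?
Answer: -6460/3 ≈ -2153.3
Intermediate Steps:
Z(j, d) = 2*j (Z(j, d) = j + j = 2*j)
l(t) = 1/(3*t) (l(t) = 1/(t + 2*t) = 1/(3*t))
S(x, m) = -4/(3*m) (S(x, m) = (1/(3*((-m))))*(0 + 4) = ((-1/m)/3)*4 = -1/(3*m)*4 = -4/(3*m))
1615*S(1/(0 - 2), 1) = 1615*(-4/3/1) = 1615*(-4/3*1) = 1615*(-4/3) = -6460/3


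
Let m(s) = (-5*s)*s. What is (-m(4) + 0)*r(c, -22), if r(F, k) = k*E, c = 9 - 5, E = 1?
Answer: -1760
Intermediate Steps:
m(s) = -5*s²
c = 4
r(F, k) = k (r(F, k) = k*1 = k)
(-m(4) + 0)*r(c, -22) = (-(-5)*4² + 0)*(-22) = (-(-5)*16 + 0)*(-22) = (-1*(-80) + 0)*(-22) = (80 + 0)*(-22) = 80*(-22) = -1760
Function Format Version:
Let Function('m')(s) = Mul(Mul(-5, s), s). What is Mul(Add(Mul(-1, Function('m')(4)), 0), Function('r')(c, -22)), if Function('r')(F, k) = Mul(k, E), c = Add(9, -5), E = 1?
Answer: -1760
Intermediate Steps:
Function('m')(s) = Mul(-5, Pow(s, 2))
c = 4
Function('r')(F, k) = k (Function('r')(F, k) = Mul(k, 1) = k)
Mul(Add(Mul(-1, Function('m')(4)), 0), Function('r')(c, -22)) = Mul(Add(Mul(-1, Mul(-5, Pow(4, 2))), 0), -22) = Mul(Add(Mul(-1, Mul(-5, 16)), 0), -22) = Mul(Add(Mul(-1, -80), 0), -22) = Mul(Add(80, 0), -22) = Mul(80, -22) = -1760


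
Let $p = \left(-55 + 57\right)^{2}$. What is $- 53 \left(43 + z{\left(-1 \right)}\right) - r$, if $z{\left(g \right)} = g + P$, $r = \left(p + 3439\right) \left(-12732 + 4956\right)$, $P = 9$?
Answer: $26770065$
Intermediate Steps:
$p = 4$ ($p = 2^{2} = 4$)
$r = -26772768$ ($r = \left(4 + 3439\right) \left(-12732 + 4956\right) = 3443 \left(-7776\right) = -26772768$)
$z{\left(g \right)} = 9 + g$ ($z{\left(g \right)} = g + 9 = 9 + g$)
$- 53 \left(43 + z{\left(-1 \right)}\right) - r = - 53 \left(43 + \left(9 - 1\right)\right) - -26772768 = - 53 \left(43 + 8\right) + 26772768 = \left(-53\right) 51 + 26772768 = -2703 + 26772768 = 26770065$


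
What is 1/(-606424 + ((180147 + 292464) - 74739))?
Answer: -1/208552 ≈ -4.7950e-6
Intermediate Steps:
1/(-606424 + ((180147 + 292464) - 74739)) = 1/(-606424 + (472611 - 74739)) = 1/(-606424 + 397872) = 1/(-208552) = -1/208552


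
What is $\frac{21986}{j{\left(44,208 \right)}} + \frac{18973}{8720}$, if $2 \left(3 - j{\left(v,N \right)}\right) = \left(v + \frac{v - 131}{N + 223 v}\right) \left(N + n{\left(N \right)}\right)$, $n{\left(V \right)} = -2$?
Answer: $- \frac{353392610371}{131880172560} \approx -2.6796$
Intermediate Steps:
$j{\left(v,N \right)} = 3 - \frac{\left(-2 + N\right) \left(v + \frac{-131 + v}{N + 223 v}\right)}{2}$ ($j{\left(v,N \right)} = 3 - \frac{\left(v + \frac{v - 131}{N + 223 v}\right) \left(N - 2\right)}{2} = 3 - \frac{\left(v + \frac{-131 + v}{N + 223 v}\right) \left(-2 + N\right)}{2} = 3 - \frac{\left(-2 + N\right) \left(v + \frac{-131 + v}{N + 223 v}\right)}{2}$)
$\frac{21986}{j{\left(44,208 \right)}} + \frac{18973}{8720} = \frac{21986}{\frac{1}{2} \frac{1}{208 + 223 \cdot 44} \left(-262 + 137 \cdot 208 + 446 \cdot 44^{2} + 1340 \cdot 44 + 208 \cdot 44 - 44 \cdot 208^{2} - 46384 \cdot 44^{2}\right)} + \frac{18973}{8720} = \frac{21986}{\frac{1}{2} \frac{1}{208 + 9812} \left(-262 + 28496 + 446 \cdot 1936 + 58960 + 9152 - 44 \cdot 43264 - 46384 \cdot 1936\right)} + 18973 \cdot \frac{1}{8720} = \frac{21986}{\frac{1}{2} \cdot \frac{1}{10020} \left(-262 + 28496 + 863456 + 58960 + 9152 - 1903616 - 89799424\right)} + \frac{18973}{8720} = \frac{21986}{\frac{1}{2} \cdot \frac{1}{10020} \left(-90743238\right)} + \frac{18973}{8720} = \frac{21986}{- \frac{15123873}{3340}} + \frac{18973}{8720} = 21986 \left(- \frac{3340}{15123873}\right) + \frac{18973}{8720} = - \frac{73433240}{15123873} + \frac{18973}{8720} = - \frac{353392610371}{131880172560}$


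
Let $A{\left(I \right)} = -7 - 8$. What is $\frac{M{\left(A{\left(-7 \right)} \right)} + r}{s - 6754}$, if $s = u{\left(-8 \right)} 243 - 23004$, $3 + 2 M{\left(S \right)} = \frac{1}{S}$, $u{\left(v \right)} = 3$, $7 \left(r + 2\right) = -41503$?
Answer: $\frac{88988}{435435} \approx 0.20437$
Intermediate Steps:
$r = -5931$ ($r = -2 + \frac{1}{7} \left(-41503\right) = -2 - 5929 = -5931$)
$A{\left(I \right)} = -15$ ($A{\left(I \right)} = -7 - 8 = -15$)
$M{\left(S \right)} = - \frac{3}{2} + \frac{1}{2 S}$
$s = -22275$ ($s = 3 \cdot 243 - 23004 = 729 - 23004 = -22275$)
$\frac{M{\left(A{\left(-7 \right)} \right)} + r}{s - 6754} = \frac{\frac{1 - -45}{2 \left(-15\right)} - 5931}{-22275 - 6754} = \frac{\frac{1}{2} \left(- \frac{1}{15}\right) \left(1 + 45\right) - 5931}{-29029} = \left(\frac{1}{2} \left(- \frac{1}{15}\right) 46 - 5931\right) \left(- \frac{1}{29029}\right) = \left(- \frac{23}{15} - 5931\right) \left(- \frac{1}{29029}\right) = \left(- \frac{88988}{15}\right) \left(- \frac{1}{29029}\right) = \frac{88988}{435435}$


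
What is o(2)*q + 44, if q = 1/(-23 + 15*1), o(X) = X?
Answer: 175/4 ≈ 43.750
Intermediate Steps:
q = -⅛ (q = 1/(-23 + 15) = 1/(-8) = -⅛ ≈ -0.12500)
o(2)*q + 44 = 2*(-⅛) + 44 = -¼ + 44 = 175/4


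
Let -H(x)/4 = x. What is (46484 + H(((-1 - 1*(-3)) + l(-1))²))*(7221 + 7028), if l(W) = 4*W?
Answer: 662122532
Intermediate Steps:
H(x) = -4*x
(46484 + H(((-1 - 1*(-3)) + l(-1))²))*(7221 + 7028) = (46484 - 4*((-1 - 1*(-3)) + 4*(-1))²)*(7221 + 7028) = (46484 - 4*((-1 + 3) - 4)²)*14249 = (46484 - 4*(2 - 4)²)*14249 = (46484 - 4*(-2)²)*14249 = (46484 - 4*4)*14249 = (46484 - 16)*14249 = 46468*14249 = 662122532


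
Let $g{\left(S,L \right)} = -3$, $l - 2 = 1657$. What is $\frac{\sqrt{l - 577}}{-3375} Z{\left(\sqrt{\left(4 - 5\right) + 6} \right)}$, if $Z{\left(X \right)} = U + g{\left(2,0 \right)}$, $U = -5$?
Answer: $\frac{8 \sqrt{1082}}{3375} \approx 0.07797$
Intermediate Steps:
$l = 1659$ ($l = 2 + 1657 = 1659$)
$Z{\left(X \right)} = -8$ ($Z{\left(X \right)} = -5 - 3 = -8$)
$\frac{\sqrt{l - 577}}{-3375} Z{\left(\sqrt{\left(4 - 5\right) + 6} \right)} = \frac{\sqrt{1659 - 577}}{-3375} \left(-8\right) = \sqrt{1082} \left(- \frac{1}{3375}\right) \left(-8\right) = - \frac{\sqrt{1082}}{3375} \left(-8\right) = \frac{8 \sqrt{1082}}{3375}$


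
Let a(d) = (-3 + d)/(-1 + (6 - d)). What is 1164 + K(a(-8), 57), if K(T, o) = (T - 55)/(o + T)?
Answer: 424497/365 ≈ 1163.0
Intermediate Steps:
a(d) = (-3 + d)/(5 - d)
K(T, o) = (-55 + T)/(T + o)
1164 + K(a(-8), 57) = 1164 + (-55 + (3 - 1*(-8))/(-5 - 8))/((3 - 1*(-8))/(-5 - 8) + 57) = 1164 + (-55 + (3 + 8)/(-13))/((3 + 8)/(-13) + 57) = 1164 + (-55 - 1/13*11)/(-1/13*11 + 57) = 1164 + (-55 - 11/13)/(-11/13 + 57) = 1164 - 726/13/(730/13) = 1164 + (13/730)*(-726/13) = 1164 - 363/365 = 424497/365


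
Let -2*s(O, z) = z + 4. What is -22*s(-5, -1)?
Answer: 33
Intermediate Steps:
s(O, z) = -2 - z/2 (s(O, z) = -(z + 4)/2 = -(4 + z)/2 = -2 - z/2)
-22*s(-5, -1) = -22*(-2 - 1/2*(-1)) = -22*(-2 + 1/2) = -22*(-3/2) = 33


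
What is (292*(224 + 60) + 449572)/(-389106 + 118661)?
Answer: -106500/54089 ≈ -1.9690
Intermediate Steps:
(292*(224 + 60) + 449572)/(-389106 + 118661) = (292*284 + 449572)/(-270445) = (82928 + 449572)*(-1/270445) = 532500*(-1/270445) = -106500/54089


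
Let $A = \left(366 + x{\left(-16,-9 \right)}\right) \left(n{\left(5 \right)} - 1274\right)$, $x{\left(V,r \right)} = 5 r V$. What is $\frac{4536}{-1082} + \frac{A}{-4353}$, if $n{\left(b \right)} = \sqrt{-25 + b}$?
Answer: $\frac{246211840}{784991} - \frac{724 i \sqrt{5}}{1451} \approx 313.65 - 1.1157 i$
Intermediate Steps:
$x{\left(V,r \right)} = 5 V r$
$A = -1383564 + 2172 i \sqrt{5}$ ($A = \left(366 + 5 \left(-16\right) \left(-9\right)\right) \left(\sqrt{-25 + 5} - 1274\right) = \left(366 + 720\right) \left(\sqrt{-20} - 1274\right) = 1086 \left(2 i \sqrt{5} - 1274\right) = 1086 \left(-1274 + 2 i \sqrt{5}\right) = -1383564 + 2172 i \sqrt{5} \approx -1.3836 \cdot 10^{6} + 4856.7 i$)
$\frac{4536}{-1082} + \frac{A}{-4353} = \frac{4536}{-1082} + \frac{-1383564 + 2172 i \sqrt{5}}{-4353} = 4536 \left(- \frac{1}{1082}\right) + \left(-1383564 + 2172 i \sqrt{5}\right) \left(- \frac{1}{4353}\right) = - \frac{2268}{541} + \left(\frac{461188}{1451} - \frac{724 i \sqrt{5}}{1451}\right) = \frac{246211840}{784991} - \frac{724 i \sqrt{5}}{1451}$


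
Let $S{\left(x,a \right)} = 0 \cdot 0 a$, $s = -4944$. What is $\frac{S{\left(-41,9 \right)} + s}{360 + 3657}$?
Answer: $- \frac{16}{13} \approx -1.2308$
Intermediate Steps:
$S{\left(x,a \right)} = 0$ ($S{\left(x,a \right)} = 0 a = 0$)
$\frac{S{\left(-41,9 \right)} + s}{360 + 3657} = \frac{0 - 4944}{360 + 3657} = - \frac{4944}{4017} = \left(-4944\right) \frac{1}{4017} = - \frac{16}{13}$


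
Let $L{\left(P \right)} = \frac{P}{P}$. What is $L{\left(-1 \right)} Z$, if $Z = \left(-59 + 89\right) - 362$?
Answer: $-332$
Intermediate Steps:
$L{\left(P \right)} = 1$
$Z = -332$ ($Z = 30 - 362 = -332$)
$L{\left(-1 \right)} Z = 1 \left(-332\right) = -332$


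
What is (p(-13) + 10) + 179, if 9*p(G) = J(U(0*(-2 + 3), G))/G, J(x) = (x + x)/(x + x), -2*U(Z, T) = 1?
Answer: 22112/117 ≈ 188.99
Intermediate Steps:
U(Z, T) = -½ (U(Z, T) = -½*1 = -½)
J(x) = 1 (J(x) = (2*x)/((2*x)) = (2*x)*(1/(2*x)) = 1)
p(G) = 1/(9*G) (p(G) = (1/G)/9 = 1/(9*G))
(p(-13) + 10) + 179 = ((⅑)/(-13) + 10) + 179 = ((⅑)*(-1/13) + 10) + 179 = (-1/117 + 10) + 179 = 1169/117 + 179 = 22112/117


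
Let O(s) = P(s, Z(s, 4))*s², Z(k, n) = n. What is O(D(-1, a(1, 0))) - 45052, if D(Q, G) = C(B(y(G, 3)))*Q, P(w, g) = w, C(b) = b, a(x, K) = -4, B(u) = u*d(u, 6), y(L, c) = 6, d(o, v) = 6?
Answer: -91708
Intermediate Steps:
B(u) = 6*u (B(u) = u*6 = 6*u)
D(Q, G) = 36*Q (D(Q, G) = (6*6)*Q = 36*Q)
O(s) = s³ (O(s) = s*s² = s³)
O(D(-1, a(1, 0))) - 45052 = (36*(-1))³ - 45052 = (-36)³ - 45052 = -46656 - 45052 = -91708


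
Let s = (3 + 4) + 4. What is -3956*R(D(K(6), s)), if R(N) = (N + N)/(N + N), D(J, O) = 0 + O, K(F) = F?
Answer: -3956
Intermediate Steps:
s = 11 (s = 7 + 4 = 11)
D(J, O) = O
R(N) = 1 (R(N) = (2*N)/((2*N)) = (2*N)*(1/(2*N)) = 1)
-3956*R(D(K(6), s)) = -3956*1 = -3956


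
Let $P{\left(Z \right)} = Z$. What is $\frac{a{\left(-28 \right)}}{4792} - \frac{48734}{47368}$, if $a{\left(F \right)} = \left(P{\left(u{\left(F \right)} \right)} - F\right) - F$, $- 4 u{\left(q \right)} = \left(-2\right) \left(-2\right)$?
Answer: $- \frac{28866011}{28373432} \approx -1.0174$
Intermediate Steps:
$u{\left(q \right)} = -1$ ($u{\left(q \right)} = - \frac{\left(-2\right) \left(-2\right)}{4} = \left(- \frac{1}{4}\right) 4 = -1$)
$a{\left(F \right)} = -1 - 2 F$ ($a{\left(F \right)} = \left(-1 - F\right) - F = -1 - 2 F$)
$\frac{a{\left(-28 \right)}}{4792} - \frac{48734}{47368} = \frac{-1 - -56}{4792} - \frac{48734}{47368} = \left(-1 + 56\right) \frac{1}{4792} - \frac{24367}{23684} = 55 \cdot \frac{1}{4792} - \frac{24367}{23684} = \frac{55}{4792} - \frac{24367}{23684} = - \frac{28866011}{28373432}$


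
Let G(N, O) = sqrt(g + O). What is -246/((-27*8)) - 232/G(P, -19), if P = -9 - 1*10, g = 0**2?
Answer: 41/36 + 232*I*sqrt(19)/19 ≈ 1.1389 + 53.224*I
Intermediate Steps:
g = 0
P = -19 (P = -9 - 10 = -19)
G(N, O) = sqrt(O) (G(N, O) = sqrt(0 + O) = sqrt(O))
-246/((-27*8)) - 232/G(P, -19) = -246/((-27*8)) - 232*(-I*sqrt(19)/19) = -246/(-216) - 232*(-I*sqrt(19)/19) = -246*(-1/216) - (-232)*I*sqrt(19)/19 = 41/36 + 232*I*sqrt(19)/19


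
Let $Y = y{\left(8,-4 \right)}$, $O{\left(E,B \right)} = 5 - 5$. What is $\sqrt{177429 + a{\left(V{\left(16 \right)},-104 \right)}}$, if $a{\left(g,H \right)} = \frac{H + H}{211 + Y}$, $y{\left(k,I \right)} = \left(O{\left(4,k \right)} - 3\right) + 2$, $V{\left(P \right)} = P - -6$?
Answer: $\frac{\sqrt{1956143805}}{105} \approx 421.22$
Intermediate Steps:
$O{\left(E,B \right)} = 0$
$V{\left(P \right)} = 6 + P$ ($V{\left(P \right)} = P + 6 = 6 + P$)
$y{\left(k,I \right)} = -1$ ($y{\left(k,I \right)} = \left(0 - 3\right) + 2 = -3 + 2 = -1$)
$Y = -1$
$a{\left(g,H \right)} = \frac{H}{105}$ ($a{\left(g,H \right)} = \frac{H + H}{211 - 1} = \frac{2 H}{210} = 2 H \frac{1}{210} = \frac{H}{105}$)
$\sqrt{177429 + a{\left(V{\left(16 \right)},-104 \right)}} = \sqrt{177429 + \frac{1}{105} \left(-104\right)} = \sqrt{177429 - \frac{104}{105}} = \sqrt{\frac{18629941}{105}} = \frac{\sqrt{1956143805}}{105}$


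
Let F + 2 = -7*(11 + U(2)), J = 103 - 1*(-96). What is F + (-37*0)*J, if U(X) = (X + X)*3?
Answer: -163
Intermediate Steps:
J = 199 (J = 103 + 96 = 199)
U(X) = 6*X (U(X) = (2*X)*3 = 6*X)
F = -163 (F = -2 - 7*(11 + 6*2) = -2 - 7*(11 + 12) = -2 - 7*23 = -2 - 161 = -163)
F + (-37*0)*J = -163 - 37*0*199 = -163 + 0*199 = -163 + 0 = -163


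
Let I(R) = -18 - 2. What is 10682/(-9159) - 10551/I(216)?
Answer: 96422969/183180 ≈ 526.38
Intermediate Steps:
I(R) = -20
10682/(-9159) - 10551/I(216) = 10682/(-9159) - 10551/(-20) = 10682*(-1/9159) - 10551*(-1/20) = -10682/9159 + 10551/20 = 96422969/183180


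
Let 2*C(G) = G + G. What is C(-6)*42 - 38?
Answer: -290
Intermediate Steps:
C(G) = G (C(G) = (G + G)/2 = (2*G)/2 = G)
C(-6)*42 - 38 = -6*42 - 38 = -252 - 38 = -290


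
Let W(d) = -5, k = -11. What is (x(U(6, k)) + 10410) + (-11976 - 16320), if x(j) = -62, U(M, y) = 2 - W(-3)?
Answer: -17948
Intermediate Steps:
U(M, y) = 7 (U(M, y) = 2 - 1*(-5) = 2 + 5 = 7)
(x(U(6, k)) + 10410) + (-11976 - 16320) = (-62 + 10410) + (-11976 - 16320) = 10348 - 28296 = -17948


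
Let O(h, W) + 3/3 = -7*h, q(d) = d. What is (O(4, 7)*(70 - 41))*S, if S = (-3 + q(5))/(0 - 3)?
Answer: 1682/3 ≈ 560.67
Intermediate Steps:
O(h, W) = -1 - 7*h
S = -⅔ (S = (-3 + 5)/(0 - 3) = 2/(-3) = 2*(-⅓) = -⅔ ≈ -0.66667)
(O(4, 7)*(70 - 41))*S = ((-1 - 7*4)*(70 - 41))*(-⅔) = ((-1 - 28)*29)*(-⅔) = -29*29*(-⅔) = -841*(-⅔) = 1682/3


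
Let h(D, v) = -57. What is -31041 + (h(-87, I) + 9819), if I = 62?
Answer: -21279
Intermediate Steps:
-31041 + (h(-87, I) + 9819) = -31041 + (-57 + 9819) = -31041 + 9762 = -21279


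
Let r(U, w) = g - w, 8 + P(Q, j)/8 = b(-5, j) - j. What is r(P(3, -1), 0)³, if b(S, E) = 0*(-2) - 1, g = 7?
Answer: 343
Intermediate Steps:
b(S, E) = -1 (b(S, E) = 0 - 1 = -1)
P(Q, j) = -72 - 8*j (P(Q, j) = -64 + 8*(-1 - j) = -64 + (-8 - 8*j) = -72 - 8*j)
r(U, w) = 7 - w
r(P(3, -1), 0)³ = (7 - 1*0)³ = (7 + 0)³ = 7³ = 343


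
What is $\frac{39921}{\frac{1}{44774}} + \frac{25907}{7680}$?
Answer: $\frac{13727407544627}{7680} \approx 1.7874 \cdot 10^{9}$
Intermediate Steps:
$\frac{39921}{\frac{1}{44774}} + \frac{25907}{7680} = 39921 \frac{1}{\frac{1}{44774}} + 25907 \cdot \frac{1}{7680} = 39921 \cdot 44774 + \frac{25907}{7680} = 1787422854 + \frac{25907}{7680} = \frac{13727407544627}{7680}$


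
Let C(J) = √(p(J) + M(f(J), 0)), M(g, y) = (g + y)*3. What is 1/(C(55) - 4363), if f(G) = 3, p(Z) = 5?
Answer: -4363/19035755 - √14/19035755 ≈ -0.00022940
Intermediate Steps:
M(g, y) = 3*g + 3*y
C(J) = √14 (C(J) = √(5 + (3*3 + 3*0)) = √(5 + (9 + 0)) = √(5 + 9) = √14)
1/(C(55) - 4363) = 1/(√14 - 4363) = 1/(-4363 + √14)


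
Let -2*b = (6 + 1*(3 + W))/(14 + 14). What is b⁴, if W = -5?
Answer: 1/38416 ≈ 2.6031e-5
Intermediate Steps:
b = -1/14 (b = -(6 + 1*(3 - 5))/(2*(14 + 14)) = -(6 + 1*(-2))/(2*28) = -(6 - 2)/(2*28) = -2/28 = -½*⅐ = -1/14 ≈ -0.071429)
b⁴ = (-1/14)⁴ = 1/38416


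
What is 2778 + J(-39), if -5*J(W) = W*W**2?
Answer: 73209/5 ≈ 14642.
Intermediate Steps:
J(W) = -W**3/5 (J(W) = -W*W**2/5 = -W**3/5)
2778 + J(-39) = 2778 - 1/5*(-39)**3 = 2778 - 1/5*(-59319) = 2778 + 59319/5 = 73209/5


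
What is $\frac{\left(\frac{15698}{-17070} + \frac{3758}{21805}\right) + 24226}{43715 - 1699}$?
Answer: $\frac{901691401927}{1563883208160} \approx 0.57657$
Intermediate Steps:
$\frac{\left(\frac{15698}{-17070} + \frac{3758}{21805}\right) + 24226}{43715 - 1699} = \frac{\left(15698 \left(- \frac{1}{17070}\right) + 3758 \cdot \frac{1}{21805}\right) + 24226}{42016} = \left(\left(- \frac{7849}{8535} + \frac{3758}{21805}\right) + 24226\right) \frac{1}{42016} = \left(- \frac{27814583}{37221135} + 24226\right) \frac{1}{42016} = \frac{901691401927}{37221135} \cdot \frac{1}{42016} = \frac{901691401927}{1563883208160}$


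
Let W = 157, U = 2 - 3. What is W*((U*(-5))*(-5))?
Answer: -3925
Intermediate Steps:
U = -1
W*((U*(-5))*(-5)) = 157*(-1*(-5)*(-5)) = 157*(5*(-5)) = 157*(-25) = -3925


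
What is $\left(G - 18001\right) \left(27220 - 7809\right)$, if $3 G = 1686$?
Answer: $-338508429$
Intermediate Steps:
$G = 562$ ($G = \frac{1}{3} \cdot 1686 = 562$)
$\left(G - 18001\right) \left(27220 - 7809\right) = \left(562 - 18001\right) \left(27220 - 7809\right) = \left(-17439\right) 19411 = -338508429$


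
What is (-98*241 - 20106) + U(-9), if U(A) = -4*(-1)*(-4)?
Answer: -43740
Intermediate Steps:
U(A) = -16 (U(A) = 4*(-4) = -16)
(-98*241 - 20106) + U(-9) = (-98*241 - 20106) - 16 = (-23618 - 20106) - 16 = -43724 - 16 = -43740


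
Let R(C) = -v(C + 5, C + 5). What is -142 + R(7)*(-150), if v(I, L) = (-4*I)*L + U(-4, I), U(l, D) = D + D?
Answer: -82942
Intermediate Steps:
U(l, D) = 2*D
v(I, L) = 2*I - 4*I*L (v(I, L) = (-4*I)*L + 2*I = -4*I*L + 2*I = 2*I - 4*I*L)
R(C) = -2*(-9 - 2*C)*(5 + C) (R(C) = -2*(C + 5)*(1 - 2*(C + 5)) = -2*(5 + C)*(1 - 2*(5 + C)) = -2*(5 + C)*(1 + (-10 - 2*C)) = -2*(5 + C)*(-9 - 2*C) = -2*(-9 - 2*C)*(5 + C))
-142 + R(7)*(-150) = -142 + (90 + 4*7² + 38*7)*(-150) = -142 + (90 + 4*49 + 266)*(-150) = -142 + (90 + 196 + 266)*(-150) = -142 + 552*(-150) = -142 - 82800 = -82942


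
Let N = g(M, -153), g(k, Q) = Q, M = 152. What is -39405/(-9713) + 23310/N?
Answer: -24486785/165121 ≈ -148.30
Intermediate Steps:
N = -153
-39405/(-9713) + 23310/N = -39405/(-9713) + 23310/(-153) = -39405*(-1/9713) + 23310*(-1/153) = 39405/9713 - 2590/17 = -24486785/165121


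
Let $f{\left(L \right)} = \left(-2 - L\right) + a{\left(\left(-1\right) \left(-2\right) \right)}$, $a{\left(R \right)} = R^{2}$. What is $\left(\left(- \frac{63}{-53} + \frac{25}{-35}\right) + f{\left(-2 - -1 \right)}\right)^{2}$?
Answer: $\frac{1661521}{137641} \approx 12.071$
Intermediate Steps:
$f{\left(L \right)} = 2 - L$ ($f{\left(L \right)} = \left(-2 - L\right) + \left(\left(-1\right) \left(-2\right)\right)^{2} = \left(-2 - L\right) + 2^{2} = \left(-2 - L\right) + 4 = 2 - L$)
$\left(\left(- \frac{63}{-53} + \frac{25}{-35}\right) + f{\left(-2 - -1 \right)}\right)^{2} = \left(\left(- \frac{63}{-53} + \frac{25}{-35}\right) + \left(2 - \left(-2 - -1\right)\right)\right)^{2} = \left(\left(\left(-63\right) \left(- \frac{1}{53}\right) + 25 \left(- \frac{1}{35}\right)\right) + \left(2 - \left(-2 + 1\right)\right)\right)^{2} = \left(\left(\frac{63}{53} - \frac{5}{7}\right) + \left(2 - -1\right)\right)^{2} = \left(\frac{176}{371} + \left(2 + 1\right)\right)^{2} = \left(\frac{176}{371} + 3\right)^{2} = \left(\frac{1289}{371}\right)^{2} = \frac{1661521}{137641}$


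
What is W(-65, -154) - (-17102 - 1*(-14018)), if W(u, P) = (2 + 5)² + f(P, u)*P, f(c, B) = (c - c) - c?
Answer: -20583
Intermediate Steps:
f(c, B) = -c (f(c, B) = 0 - c = -c)
W(u, P) = 49 - P² (W(u, P) = (2 + 5)² + (-P)*P = 7² - P² = 49 - P²)
W(-65, -154) - (-17102 - 1*(-14018)) = (49 - 1*(-154)²) - (-17102 - 1*(-14018)) = (49 - 1*23716) - (-17102 + 14018) = (49 - 23716) - 1*(-3084) = -23667 + 3084 = -20583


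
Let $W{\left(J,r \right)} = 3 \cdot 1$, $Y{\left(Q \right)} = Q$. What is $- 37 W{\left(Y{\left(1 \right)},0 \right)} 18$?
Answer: $-1998$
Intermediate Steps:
$W{\left(J,r \right)} = 3$
$- 37 W{\left(Y{\left(1 \right)},0 \right)} 18 = \left(-37\right) 3 \cdot 18 = \left(-111\right) 18 = -1998$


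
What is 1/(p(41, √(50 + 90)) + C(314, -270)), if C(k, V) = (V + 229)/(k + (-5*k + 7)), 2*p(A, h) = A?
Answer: 2498/51291 ≈ 0.048702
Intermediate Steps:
p(A, h) = A/2
C(k, V) = (229 + V)/(7 - 4*k) (C(k, V) = (229 + V)/(k + (7 - 5*k)) = (229 + V)/(7 - 4*k))
1/(p(41, √(50 + 90)) + C(314, -270)) = 1/((½)*41 + (-229 - 1*(-270))/(-7 + 4*314)) = 1/(41/2 + (-229 + 270)/(-7 + 1256)) = 1/(41/2 + 41/1249) = 1/(51291/2498) = 2498/51291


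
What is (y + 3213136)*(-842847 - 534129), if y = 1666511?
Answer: -6719156807472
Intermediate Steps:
(y + 3213136)*(-842847 - 534129) = (1666511 + 3213136)*(-842847 - 534129) = 4879647*(-1376976) = -6719156807472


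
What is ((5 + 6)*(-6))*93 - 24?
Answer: -6162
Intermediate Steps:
((5 + 6)*(-6))*93 - 24 = (11*(-6))*93 - 24 = -66*93 - 24 = -6138 - 24 = -6162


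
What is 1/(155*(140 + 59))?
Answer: 1/30845 ≈ 3.2420e-5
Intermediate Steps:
1/(155*(140 + 59)) = 1/(155*199) = 1/30845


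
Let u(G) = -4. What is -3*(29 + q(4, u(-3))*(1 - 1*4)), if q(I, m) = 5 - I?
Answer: -78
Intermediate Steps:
-3*(29 + q(4, u(-3))*(1 - 1*4)) = -3*(29 + (5 - 1*4)*(1 - 1*4)) = -3*(29 + (5 - 4)*(1 - 4)) = -3*(29 + 1*(-3)) = -3*(29 - 3) = -3*26 = -78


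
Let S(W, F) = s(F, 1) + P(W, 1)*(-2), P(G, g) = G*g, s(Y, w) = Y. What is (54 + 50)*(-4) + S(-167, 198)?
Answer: 116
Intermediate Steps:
S(W, F) = F - 2*W (S(W, F) = F + (W*1)*(-2) = F + W*(-2) = F - 2*W)
(54 + 50)*(-4) + S(-167, 198) = (54 + 50)*(-4) + (198 - 2*(-167)) = 104*(-4) + (198 + 334) = -416 + 532 = 116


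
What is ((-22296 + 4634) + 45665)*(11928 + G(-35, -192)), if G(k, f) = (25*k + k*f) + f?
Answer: 492320743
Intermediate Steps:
G(k, f) = f + 25*k + f*k (G(k, f) = (25*k + f*k) + f = f + 25*k + f*k)
((-22296 + 4634) + 45665)*(11928 + G(-35, -192)) = ((-22296 + 4634) + 45665)*(11928 + (-192 + 25*(-35) - 192*(-35))) = (-17662 + 45665)*(11928 + (-192 - 875 + 6720)) = 28003*(11928 + 5653) = 28003*17581 = 492320743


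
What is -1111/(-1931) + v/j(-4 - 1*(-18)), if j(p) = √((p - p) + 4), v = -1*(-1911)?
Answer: 3692363/3862 ≈ 956.08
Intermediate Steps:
v = 1911
j(p) = 2 (j(p) = √(0 + 4) = √4 = 2)
-1111/(-1931) + v/j(-4 - 1*(-18)) = -1111/(-1931) + 1911/2 = -1111*(-1/1931) + 1911*(½) = 1111/1931 + 1911/2 = 3692363/3862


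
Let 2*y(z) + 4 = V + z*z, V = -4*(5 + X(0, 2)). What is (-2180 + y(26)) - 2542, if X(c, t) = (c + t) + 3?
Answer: -4406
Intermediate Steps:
X(c, t) = 3 + c + t
V = -40 (V = -4*(5 + (3 + 0 + 2)) = -4*(5 + 5) = -4*10 = -40)
y(z) = -22 + z²/2 (y(z) = -2 + (-40 + z*z)/2 = -2 + (-40 + z²)/2 = -2 + (-20 + z²/2) = -22 + z²/2)
(-2180 + y(26)) - 2542 = (-2180 + (-22 + (½)*26²)) - 2542 = (-2180 + (-22 + (½)*676)) - 2542 = (-2180 + (-22 + 338)) - 2542 = (-2180 + 316) - 2542 = -1864 - 2542 = -4406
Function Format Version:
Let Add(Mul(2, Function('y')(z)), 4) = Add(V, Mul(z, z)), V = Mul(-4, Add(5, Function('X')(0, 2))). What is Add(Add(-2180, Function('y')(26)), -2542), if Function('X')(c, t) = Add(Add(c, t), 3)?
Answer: -4406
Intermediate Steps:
Function('X')(c, t) = Add(3, c, t)
V = -40 (V = Mul(-4, Add(5, Add(3, 0, 2))) = Mul(-4, Add(5, 5)) = Mul(-4, 10) = -40)
Function('y')(z) = Add(-22, Mul(Rational(1, 2), Pow(z, 2))) (Function('y')(z) = Add(-2, Mul(Rational(1, 2), Add(-40, Mul(z, z)))) = Add(-2, Mul(Rational(1, 2), Add(-40, Pow(z, 2)))) = Add(-2, Add(-20, Mul(Rational(1, 2), Pow(z, 2)))) = Add(-22, Mul(Rational(1, 2), Pow(z, 2))))
Add(Add(-2180, Function('y')(26)), -2542) = Add(Add(-2180, Add(-22, Mul(Rational(1, 2), Pow(26, 2)))), -2542) = Add(Add(-2180, Add(-22, Mul(Rational(1, 2), 676))), -2542) = Add(Add(-2180, Add(-22, 338)), -2542) = Add(Add(-2180, 316), -2542) = Add(-1864, -2542) = -4406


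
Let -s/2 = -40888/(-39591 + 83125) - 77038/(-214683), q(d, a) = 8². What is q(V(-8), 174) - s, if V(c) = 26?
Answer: 293648124892/4673004861 ≈ 62.839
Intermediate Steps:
q(d, a) = 64
s = 5424186212/4673004861 (s = -2*(-40888/(-39591 + 83125) - 77038/(-214683)) = -2*(-40888/43534 - 77038*(-1/214683)) = -2*(-40888*1/43534 + 77038/214683) = -2*(-20444/21767 + 77038/214683) = -2*(-2712093106/4673004861) = 5424186212/4673004861 ≈ 1.1607)
q(V(-8), 174) - s = 64 - 1*5424186212/4673004861 = 64 - 5424186212/4673004861 = 293648124892/4673004861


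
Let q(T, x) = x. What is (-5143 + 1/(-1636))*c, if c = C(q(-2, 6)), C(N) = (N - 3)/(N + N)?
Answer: -8413949/6544 ≈ -1285.8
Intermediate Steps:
C(N) = (-3 + N)/(2*N) (C(N) = (-3 + N)/((2*N)) = (-3 + N)*(1/(2*N)) = (-3 + N)/(2*N))
c = ¼ (c = (½)*(-3 + 6)/6 = (½)*(⅙)*3 = ¼ ≈ 0.25000)
(-5143 + 1/(-1636))*c = (-5143 + 1/(-1636))*(¼) = (-5143 - 1/1636)*(¼) = -8413949/1636*¼ = -8413949/6544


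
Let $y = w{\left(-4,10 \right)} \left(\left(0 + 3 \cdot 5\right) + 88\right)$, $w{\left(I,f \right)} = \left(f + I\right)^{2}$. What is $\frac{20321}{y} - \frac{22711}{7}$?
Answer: $- \frac{84070141}{25956} \approx -3238.9$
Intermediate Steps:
$w{\left(I,f \right)} = \left(I + f\right)^{2}$
$y = 3708$ ($y = \left(-4 + 10\right)^{2} \left(\left(0 + 3 \cdot 5\right) + 88\right) = 6^{2} \left(\left(0 + 15\right) + 88\right) = 36 \left(15 + 88\right) = 36 \cdot 103 = 3708$)
$\frac{20321}{y} - \frac{22711}{7} = \frac{20321}{3708} - \frac{22711}{7} = - \frac{84070141}{25956}$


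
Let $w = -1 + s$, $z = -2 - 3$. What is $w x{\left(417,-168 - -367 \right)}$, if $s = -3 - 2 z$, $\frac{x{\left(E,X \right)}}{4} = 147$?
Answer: $3528$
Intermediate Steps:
$x{\left(E,X \right)} = 588$ ($x{\left(E,X \right)} = 4 \cdot 147 = 588$)
$z = -5$ ($z = -2 - 3 = -5$)
$s = 7$ ($s = -3 - -10 = -3 + 10 = 7$)
$w = 6$ ($w = -1 + 7 = 6$)
$w x{\left(417,-168 - -367 \right)} = 6 \cdot 588 = 3528$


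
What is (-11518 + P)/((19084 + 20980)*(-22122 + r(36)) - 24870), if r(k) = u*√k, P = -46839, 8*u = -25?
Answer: 58357/887071878 ≈ 6.5786e-5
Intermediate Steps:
u = -25/8 (u = (⅛)*(-25) = -25/8 ≈ -3.1250)
r(k) = -25*√k/8
(-11518 + P)/((19084 + 20980)*(-22122 + r(36)) - 24870) = (-11518 - 46839)/((19084 + 20980)*(-22122 - 25*√36/8) - 24870) = -58357/(40064*(-22122 - 25/8*6) - 24870) = -58357/(40064*(-22122 - 75/4) - 24870) = -58357/(40064*(-88563/4) - 24870) = -58357/(-887047008 - 24870) = -58357/(-887071878) = -58357*(-1/887071878) = 58357/887071878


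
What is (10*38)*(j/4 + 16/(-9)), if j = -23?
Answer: -25745/9 ≈ -2860.6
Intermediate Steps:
(10*38)*(j/4 + 16/(-9)) = (10*38)*(-23/4 + 16/(-9)) = 380*(-23*¼ + 16*(-⅑)) = 380*(-23/4 - 16/9) = 380*(-271/36) = -25745/9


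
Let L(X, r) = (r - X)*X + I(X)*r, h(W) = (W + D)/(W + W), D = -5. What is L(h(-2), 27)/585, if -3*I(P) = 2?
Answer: 419/9360 ≈ 0.044765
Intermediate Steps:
I(P) = -2/3 (I(P) = -1/3*2 = -2/3)
h(W) = (-5 + W)/(2*W) (h(W) = (W - 5)/(W + W) = (-5 + W)/((2*W)) = (-5 + W)*(1/(2*W)) = (-5 + W)/(2*W))
L(X, r) = -2*r/3 + X*(r - X) (L(X, r) = (r - X)*X - 2*r/3 = X*(r - X) - 2*r/3 = -2*r/3 + X*(r - X))
L(h(-2), 27)/585 = (-((1/2)*(-5 - 2)/(-2))**2 - 2/3*27 + ((1/2)*(-5 - 2)/(-2))*27)/585 = (-((1/2)*(-1/2)*(-7))**2 - 18 + ((1/2)*(-1/2)*(-7))*27)*(1/585) = (-(7/4)**2 - 18 + (7/4)*27)*(1/585) = (-1*49/16 - 18 + 189/4)*(1/585) = (-49/16 - 18 + 189/4)*(1/585) = (419/16)*(1/585) = 419/9360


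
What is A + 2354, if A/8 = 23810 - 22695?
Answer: 11274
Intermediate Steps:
A = 8920 (A = 8*(23810 - 22695) = 8*1115 = 8920)
A + 2354 = 8920 + 2354 = 11274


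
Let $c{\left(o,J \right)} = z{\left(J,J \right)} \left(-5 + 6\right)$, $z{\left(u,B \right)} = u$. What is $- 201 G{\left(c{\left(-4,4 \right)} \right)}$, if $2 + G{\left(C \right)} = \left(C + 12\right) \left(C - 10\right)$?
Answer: $19698$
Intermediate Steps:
$c{\left(o,J \right)} = J$ ($c{\left(o,J \right)} = J \left(-5 + 6\right) = J 1 = J$)
$G{\left(C \right)} = -2 + \left(-10 + C\right) \left(12 + C\right)$ ($G{\left(C \right)} = -2 + \left(C + 12\right) \left(C - 10\right) = -2 + \left(12 + C\right) \left(-10 + C\right) = -2 + \left(-10 + C\right) \left(12 + C\right)$)
$- 201 G{\left(c{\left(-4,4 \right)} \right)} = - 201 \left(-122 + 4^{2} + 2 \cdot 4\right) = - 201 \left(-122 + 16 + 8\right) = \left(-201\right) \left(-98\right) = 19698$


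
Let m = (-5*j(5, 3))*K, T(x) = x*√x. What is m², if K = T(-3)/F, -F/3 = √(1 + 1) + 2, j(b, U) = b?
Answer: -1875/(2 + √2)² ≈ -160.85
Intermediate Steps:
T(x) = x^(3/2)
F = -6 - 3*√2 (F = -3*(√(1 + 1) + 2) = -3*(√2 + 2) = -3*(2 + √2) = -6 - 3*√2 ≈ -10.243)
K = -3*I*√3/(-6 - 3*√2) (K = (-3)^(3/2)/(-6 - 3*√2) = (-3*I*√3)/(-6 - 3*√2) = -3*I*√3/(-6 - 3*√2) ≈ 0.50731*I)
m = -25*I*√3 + 25*I*√6/2 (m = (-5*5)*(I*√3 - I*√6/2) = -25*(I*√3 - I*√6/2) = -25*I*√3 + 25*I*√6/2 ≈ -12.683*I)
m² = (-25*I*√3 + 25*I*√6/2)²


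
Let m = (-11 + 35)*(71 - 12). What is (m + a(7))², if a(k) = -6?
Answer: 1988100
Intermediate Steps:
m = 1416 (m = 24*59 = 1416)
(m + a(7))² = (1416 - 6)² = 1410² = 1988100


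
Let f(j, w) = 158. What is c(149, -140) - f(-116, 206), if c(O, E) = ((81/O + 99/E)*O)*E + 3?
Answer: 3256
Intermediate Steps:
c(O, E) = 3 + E*O*(81/O + 99/E) (c(O, E) = (O*(81/O + 99/E))*E + 3 = E*O*(81/O + 99/E) + 3 = 3 + E*O*(81/O + 99/E))
c(149, -140) - f(-116, 206) = (3 + 81*(-140) + 99*149) - 1*158 = (3 - 11340 + 14751) - 158 = 3414 - 158 = 3256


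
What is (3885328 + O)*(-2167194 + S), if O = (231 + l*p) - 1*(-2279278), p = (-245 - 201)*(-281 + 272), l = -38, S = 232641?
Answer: -11631122674665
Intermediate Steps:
p = 4014 (p = -446*(-9) = 4014)
O = 2126977 (O = (231 - 38*4014) - 1*(-2279278) = (231 - 152532) + 2279278 = -152301 + 2279278 = 2126977)
(3885328 + O)*(-2167194 + S) = (3885328 + 2126977)*(-2167194 + 232641) = 6012305*(-1934553) = -11631122674665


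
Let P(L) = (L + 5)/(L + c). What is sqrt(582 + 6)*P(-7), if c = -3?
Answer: 14*sqrt(3)/5 ≈ 4.8497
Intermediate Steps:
P(L) = (5 + L)/(-3 + L) (P(L) = (L + 5)/(L - 3) = (5 + L)/(-3 + L))
sqrt(582 + 6)*P(-7) = sqrt(582 + 6)*((5 - 7)/(-3 - 7)) = sqrt(588)*(-2/(-10)) = (14*sqrt(3))*(-1/10*(-2)) = (14*sqrt(3))*(1/5) = 14*sqrt(3)/5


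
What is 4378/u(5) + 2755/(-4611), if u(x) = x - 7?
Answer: -348146/159 ≈ -2189.6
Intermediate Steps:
u(x) = -7 + x
4378/u(5) + 2755/(-4611) = 4378/(-7 + 5) + 2755/(-4611) = 4378/(-2) + 2755*(-1/4611) = 4378*(-½) - 95/159 = -2189 - 95/159 = -348146/159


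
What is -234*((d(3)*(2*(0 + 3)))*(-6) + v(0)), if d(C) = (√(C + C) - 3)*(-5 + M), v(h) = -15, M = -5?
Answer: 256230 - 84240*√6 ≈ 49885.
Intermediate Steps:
d(C) = 30 - 10*√2*√C (d(C) = (√(C + C) - 3)*(-5 - 5) = (√(2*C) - 3)*(-10) = (√2*√C - 3)*(-10) = (-3 + √2*√C)*(-10) = 30 - 10*√2*√C)
-234*((d(3)*(2*(0 + 3)))*(-6) + v(0)) = -234*(((30 - 10*√2*√3)*(2*(0 + 3)))*(-6) - 15) = -234*(((30 - 10*√6)*(2*3))*(-6) - 15) = -234*(((30 - 10*√6)*6)*(-6) - 15) = -234*((180 - 60*√6)*(-6) - 15) = -234*((-1080 + 360*√6) - 15) = -234*(-1095 + 360*√6) = 256230 - 84240*√6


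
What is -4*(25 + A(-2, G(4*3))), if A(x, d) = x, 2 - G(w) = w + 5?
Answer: -92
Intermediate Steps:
G(w) = -3 - w (G(w) = 2 - (w + 5) = 2 - (5 + w) = 2 + (-5 - w) = -3 - w)
-4*(25 + A(-2, G(4*3))) = -4*(25 - 2) = -4*23 = -92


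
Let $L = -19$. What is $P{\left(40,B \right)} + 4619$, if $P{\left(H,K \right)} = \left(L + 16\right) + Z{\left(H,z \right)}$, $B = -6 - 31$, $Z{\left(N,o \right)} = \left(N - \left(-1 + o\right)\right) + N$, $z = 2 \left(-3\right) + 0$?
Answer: $4703$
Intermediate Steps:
$z = -6$ ($z = -6 + 0 = -6$)
$Z{\left(N,o \right)} = 1 - o + 2 N$ ($Z{\left(N,o \right)} = \left(1 + N - o\right) + N = 1 - o + 2 N$)
$B = -37$ ($B = -6 - 31 = -37$)
$P{\left(H,K \right)} = 4 + 2 H$ ($P{\left(H,K \right)} = \left(-19 + 16\right) + \left(1 - -6 + 2 H\right) = -3 + \left(1 + 6 + 2 H\right) = -3 + \left(7 + 2 H\right) = 4 + 2 H$)
$P{\left(40,B \right)} + 4619 = \left(4 + 2 \cdot 40\right) + 4619 = \left(4 + 80\right) + 4619 = 84 + 4619 = 4703$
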